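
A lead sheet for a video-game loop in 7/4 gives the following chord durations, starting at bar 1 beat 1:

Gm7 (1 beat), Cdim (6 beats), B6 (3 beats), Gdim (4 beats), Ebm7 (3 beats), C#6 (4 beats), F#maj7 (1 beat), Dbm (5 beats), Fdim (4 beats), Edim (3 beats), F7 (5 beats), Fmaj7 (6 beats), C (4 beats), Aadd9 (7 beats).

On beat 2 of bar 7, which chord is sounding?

Beat 2 of bar 7 is beat (7−1)×7 + 2 = 44 overall.
Running totals: Gm7 ends at 1, Cdim ends at 7, B6 ends at 10, Gdim ends at 14, Ebm7 ends at 17, C#6 ends at 21, F#maj7 ends at 22, Dbm ends at 27, Fdim ends at 31, Edim ends at 34, F7 ends at 39, Fmaj7 ends at 45.
Beat 44 falls within Fmaj7.

Fmaj7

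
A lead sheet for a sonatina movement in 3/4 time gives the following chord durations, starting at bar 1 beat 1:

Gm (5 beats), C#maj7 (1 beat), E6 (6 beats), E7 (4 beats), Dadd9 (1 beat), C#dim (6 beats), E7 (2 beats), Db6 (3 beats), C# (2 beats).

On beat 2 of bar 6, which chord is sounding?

Dadd9

Beat 2 of bar 6 is beat (6−1)×3 + 2 = 17 overall.
Running totals: Gm ends at 5, C#maj7 ends at 6, E6 ends at 12, E7 ends at 16, Dadd9 ends at 17.
Beat 17 falls within Dadd9.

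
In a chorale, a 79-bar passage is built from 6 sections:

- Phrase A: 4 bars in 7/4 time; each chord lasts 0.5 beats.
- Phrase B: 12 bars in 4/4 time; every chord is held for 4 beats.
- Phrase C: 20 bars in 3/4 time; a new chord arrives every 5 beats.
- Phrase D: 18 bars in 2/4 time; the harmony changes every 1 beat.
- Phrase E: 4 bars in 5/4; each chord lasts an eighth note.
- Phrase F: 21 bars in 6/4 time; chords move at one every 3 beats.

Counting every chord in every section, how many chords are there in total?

198 chords

A has 28 beats and chords last 0.5 each, so 56 chords.
B has 48 beats and chords last 4 each, so 12 chords.
C has 60 beats and chords last 5 each, so 12 chords.
D has 36 beats and chords last 1 each, so 36 chords.
E has 20 beats and chords last 0.5 each, so 40 chords.
F has 126 beats and chords last 3 each, so 42 chords.
Total: 56 + 12 + 12 + 36 + 40 + 42 = 198.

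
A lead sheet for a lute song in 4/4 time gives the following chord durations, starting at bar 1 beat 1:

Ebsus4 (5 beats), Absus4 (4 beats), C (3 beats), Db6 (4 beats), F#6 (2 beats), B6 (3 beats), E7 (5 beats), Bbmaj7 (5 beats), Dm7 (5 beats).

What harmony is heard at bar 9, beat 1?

Beat 1 of bar 9 is beat (9−1)×4 + 1 = 33 overall.
Running totals: Ebsus4 ends at 5, Absus4 ends at 9, C ends at 12, Db6 ends at 16, F#6 ends at 18, B6 ends at 21, E7 ends at 26, Bbmaj7 ends at 31, Dm7 ends at 36.
Beat 33 falls within Dm7.

Dm7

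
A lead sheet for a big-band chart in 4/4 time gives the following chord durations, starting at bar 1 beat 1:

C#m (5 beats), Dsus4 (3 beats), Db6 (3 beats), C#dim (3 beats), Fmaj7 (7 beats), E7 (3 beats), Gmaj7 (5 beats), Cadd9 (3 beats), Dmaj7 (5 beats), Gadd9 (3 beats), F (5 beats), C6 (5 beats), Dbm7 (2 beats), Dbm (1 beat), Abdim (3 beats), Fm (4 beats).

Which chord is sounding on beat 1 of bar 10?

Beat 1 of bar 10 is beat (10−1)×4 + 1 = 37 overall.
Running totals: C#m ends at 5, Dsus4 ends at 8, Db6 ends at 11, C#dim ends at 14, Fmaj7 ends at 21, E7 ends at 24, Gmaj7 ends at 29, Cadd9 ends at 32, Dmaj7 ends at 37.
Beat 37 falls within Dmaj7.

Dmaj7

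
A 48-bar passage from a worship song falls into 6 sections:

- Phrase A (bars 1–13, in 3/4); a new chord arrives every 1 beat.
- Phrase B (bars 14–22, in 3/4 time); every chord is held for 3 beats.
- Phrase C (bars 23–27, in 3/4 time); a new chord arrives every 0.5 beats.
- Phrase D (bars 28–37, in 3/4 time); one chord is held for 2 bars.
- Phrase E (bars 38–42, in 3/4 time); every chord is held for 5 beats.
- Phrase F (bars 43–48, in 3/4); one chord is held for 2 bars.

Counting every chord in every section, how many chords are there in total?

89 chords

A: 13 bars × 3 beats = 39 beats; 1 beat/chord → 39 chords.
B: 9 bars × 3 beats = 27 beats; 3 beats/chord → 9 chords.
C: 5 bars × 3 beats = 15 beats; 0.5 beats/chord → 30 chords.
D: 10 bars × 3 beats = 30 beats; 6 beats/chord → 5 chords.
E: 5 bars × 3 beats = 15 beats; 5 beats/chord → 3 chords.
F: 6 bars × 3 beats = 18 beats; 6 beats/chord → 3 chords.
Total: 39 + 9 + 30 + 5 + 3 + 3 = 89.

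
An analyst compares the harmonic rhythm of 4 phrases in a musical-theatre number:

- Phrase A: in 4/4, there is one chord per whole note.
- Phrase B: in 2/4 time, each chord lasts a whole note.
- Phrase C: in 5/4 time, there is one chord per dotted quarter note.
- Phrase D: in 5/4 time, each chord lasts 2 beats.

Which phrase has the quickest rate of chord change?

Phrase C

A: 4/4 = 1 chord/bar.
B: 2/4 = 0.5 chords/bar.
C: 5/1.5 = 10/3 chords/bar.
D: 5/2 = 2.5 chords/bar.
Fastest is C at 10/3 chords/bar.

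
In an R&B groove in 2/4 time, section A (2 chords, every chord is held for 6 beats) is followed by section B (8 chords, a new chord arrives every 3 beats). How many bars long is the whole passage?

A: 2 × 6 = 12 beats = 6 bars.
B: 8 × 3 = 24 beats = 12 bars.
Total: 6 + 12 = 18 bars.

18 bars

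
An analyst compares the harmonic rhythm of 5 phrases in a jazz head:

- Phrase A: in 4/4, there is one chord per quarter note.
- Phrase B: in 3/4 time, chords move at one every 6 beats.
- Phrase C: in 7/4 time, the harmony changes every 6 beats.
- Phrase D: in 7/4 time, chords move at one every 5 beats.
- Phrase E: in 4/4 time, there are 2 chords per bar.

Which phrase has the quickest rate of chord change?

Phrase A

A: 4 beats/bar ÷ 1 beat/chord = 4 chords/bar.
B: 3 beats/bar ÷ 6 beats/chord = 0.5 chords/bar.
C: 7 beats/bar ÷ 6 beats/chord = 7/6 chords/bar.
D: 7 beats/bar ÷ 5 beats/chord = 1.4 chords/bar.
E: 4 beats/bar ÷ 2 beats/chord = 2 chords/bar.
Fastest is A at 4 chords/bar.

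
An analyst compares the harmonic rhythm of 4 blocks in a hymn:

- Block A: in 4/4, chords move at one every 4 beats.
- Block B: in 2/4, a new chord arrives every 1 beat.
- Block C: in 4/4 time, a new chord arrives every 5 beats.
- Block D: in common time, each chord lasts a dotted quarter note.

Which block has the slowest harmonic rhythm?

Block C

A: 4 beats/bar ÷ 4 beats/chord = 1 chord/bar.
B: 2 beats/bar ÷ 1 beat/chord = 2 chords/bar.
C: 4 beats/bar ÷ 5 beats/chord = 0.8 chords/bar.
D: 4 beats/bar ÷ 1.5 beats/chord = 8/3 chords/bar.
Slowest is C at 0.8 chords/bar.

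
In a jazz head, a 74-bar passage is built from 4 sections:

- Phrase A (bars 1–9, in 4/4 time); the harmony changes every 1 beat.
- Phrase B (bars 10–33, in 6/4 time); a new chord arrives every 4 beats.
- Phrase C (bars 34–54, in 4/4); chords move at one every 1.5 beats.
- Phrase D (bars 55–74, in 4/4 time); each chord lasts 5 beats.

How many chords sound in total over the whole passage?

A: 9 bars × 4 beats = 36 beats; 1 beat/chord → 36 chords.
B: 24 bars × 6 beats = 144 beats; 4 beats/chord → 36 chords.
C: 21 bars × 4 beats = 84 beats; 1.5 beats/chord → 56 chords.
D: 20 bars × 4 beats = 80 beats; 5 beats/chord → 16 chords.
Total: 36 + 36 + 56 + 16 = 144.

144 chords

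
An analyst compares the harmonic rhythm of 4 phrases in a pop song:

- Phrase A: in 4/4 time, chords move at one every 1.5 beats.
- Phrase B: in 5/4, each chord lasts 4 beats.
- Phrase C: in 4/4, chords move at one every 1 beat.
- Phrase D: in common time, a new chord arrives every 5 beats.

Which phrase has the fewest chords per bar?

Phrase D

A: 4 beats/bar ÷ 1.5 beats/chord = 8/3 chords/bar.
B: 5 beats/bar ÷ 4 beats/chord = 1.25 chords/bar.
C: 4 beats/bar ÷ 1 beat/chord = 4 chords/bar.
D: 4 beats/bar ÷ 5 beats/chord = 0.8 chords/bar.
Slowest is D at 0.8 chords/bar.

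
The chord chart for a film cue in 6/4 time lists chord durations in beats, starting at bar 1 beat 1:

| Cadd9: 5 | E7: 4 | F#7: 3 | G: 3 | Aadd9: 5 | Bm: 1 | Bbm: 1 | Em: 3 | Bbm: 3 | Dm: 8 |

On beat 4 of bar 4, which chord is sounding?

Bbm

Beat 4 of bar 4 is beat (4−1)×6 + 4 = 22 overall.
Running totals: Cadd9 ends at 5, E7 ends at 9, F#7 ends at 12, G ends at 15, Aadd9 ends at 20, Bm ends at 21, Bbm ends at 22.
Beat 22 falls within Bbm.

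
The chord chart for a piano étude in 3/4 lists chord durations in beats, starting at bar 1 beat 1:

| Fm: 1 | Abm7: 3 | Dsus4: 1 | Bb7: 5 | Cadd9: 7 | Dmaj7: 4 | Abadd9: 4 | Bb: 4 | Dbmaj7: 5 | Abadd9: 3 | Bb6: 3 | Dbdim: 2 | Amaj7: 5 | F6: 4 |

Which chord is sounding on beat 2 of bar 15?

Amaj7

Beat 2 of bar 15 is beat (15−1)×3 + 2 = 44 overall.
Running totals: Fm ends at 1, Abm7 ends at 4, Dsus4 ends at 5, Bb7 ends at 10, Cadd9 ends at 17, Dmaj7 ends at 21, Abadd9 ends at 25, Bb ends at 29, Dbmaj7 ends at 34, Abadd9 ends at 37, Bb6 ends at 40, Dbdim ends at 42, Amaj7 ends at 47.
Beat 44 falls within Amaj7.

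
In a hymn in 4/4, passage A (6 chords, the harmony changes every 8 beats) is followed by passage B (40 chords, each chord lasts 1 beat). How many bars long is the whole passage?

22 bars

A: 6 × 8 = 48 beats = 12 bars.
B: 40 × 1 = 40 beats = 10 bars.
Total: 12 + 10 = 22 bars.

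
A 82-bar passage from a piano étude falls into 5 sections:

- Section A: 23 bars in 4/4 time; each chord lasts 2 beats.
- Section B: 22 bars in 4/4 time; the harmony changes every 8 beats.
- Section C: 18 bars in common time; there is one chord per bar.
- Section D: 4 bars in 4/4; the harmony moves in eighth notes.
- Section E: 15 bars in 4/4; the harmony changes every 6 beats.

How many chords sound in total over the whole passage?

A: 23 bars × 4 beats = 92 beats; 2 beats/chord → 46 chords.
B: 22 bars × 4 beats = 88 beats; 8 beats/chord → 11 chords.
C: 18 bars × 4 beats = 72 beats; 4 beats/chord → 18 chords.
D: 4 bars × 4 beats = 16 beats; 0.5 beats/chord → 32 chords.
E: 15 bars × 4 beats = 60 beats; 6 beats/chord → 10 chords.
Total: 46 + 11 + 18 + 32 + 10 = 117.

117 chords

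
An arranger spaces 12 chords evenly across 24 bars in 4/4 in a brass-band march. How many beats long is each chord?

8 beats

24 bars × 4 beats/bar = 96 beats total.
96 beats ÷ 12 chords = 8 beats per chord.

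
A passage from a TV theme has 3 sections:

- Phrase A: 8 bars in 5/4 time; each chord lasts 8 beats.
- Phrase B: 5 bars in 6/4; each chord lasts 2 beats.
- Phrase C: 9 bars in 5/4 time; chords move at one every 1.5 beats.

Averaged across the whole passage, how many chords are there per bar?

A: 8 bars of 5 beats is 40 beats; at 8 beats each that's 5 chords.
B: 5 bars of 6 beats is 30 beats; at 2 beats each that's 15 chords.
C: 9 bars of 5 beats is 45 beats; at 1.5 beats each that's 30 chords.
Overall: 50 chords over 22 bars → 50/22 = 25/11 chords per bar.

25/11 chords per bar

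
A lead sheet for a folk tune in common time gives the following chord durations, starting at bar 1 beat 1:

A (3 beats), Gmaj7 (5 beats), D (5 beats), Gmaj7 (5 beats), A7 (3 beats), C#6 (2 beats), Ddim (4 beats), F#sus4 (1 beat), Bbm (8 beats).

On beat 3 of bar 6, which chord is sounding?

Beat 3 of bar 6 is beat (6−1)×4 + 3 = 23 overall.
Running totals: A ends at 3, Gmaj7 ends at 8, D ends at 13, Gmaj7 ends at 18, A7 ends at 21, C#6 ends at 23.
Beat 23 falls within C#6.

C#6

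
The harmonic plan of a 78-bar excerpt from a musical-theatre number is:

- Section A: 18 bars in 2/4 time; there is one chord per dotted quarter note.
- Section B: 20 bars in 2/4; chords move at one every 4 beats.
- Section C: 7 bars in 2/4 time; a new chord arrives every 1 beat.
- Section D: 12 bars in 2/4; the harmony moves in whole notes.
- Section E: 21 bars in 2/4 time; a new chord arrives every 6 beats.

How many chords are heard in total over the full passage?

61 chords

A: 18 bars × 2 beats = 36 beats; 1.5 beats/chord → 24 chords.
B: 20 bars × 2 beats = 40 beats; 4 beats/chord → 10 chords.
C: 7 bars × 2 beats = 14 beats; 1 beat/chord → 14 chords.
D: 12 bars × 2 beats = 24 beats; 4 beats/chord → 6 chords.
E: 21 bars × 2 beats = 42 beats; 6 beats/chord → 7 chords.
Total: 24 + 10 + 14 + 6 + 7 = 61.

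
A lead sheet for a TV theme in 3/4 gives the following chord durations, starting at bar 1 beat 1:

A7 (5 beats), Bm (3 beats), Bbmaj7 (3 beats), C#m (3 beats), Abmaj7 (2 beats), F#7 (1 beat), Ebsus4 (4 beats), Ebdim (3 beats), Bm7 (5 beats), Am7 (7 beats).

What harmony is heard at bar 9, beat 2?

Bm7

Beat 2 of bar 9 is beat (9−1)×3 + 2 = 26 overall.
Running totals: A7 ends at 5, Bm ends at 8, Bbmaj7 ends at 11, C#m ends at 14, Abmaj7 ends at 16, F#7 ends at 17, Ebsus4 ends at 21, Ebdim ends at 24, Bm7 ends at 29.
Beat 26 falls within Bm7.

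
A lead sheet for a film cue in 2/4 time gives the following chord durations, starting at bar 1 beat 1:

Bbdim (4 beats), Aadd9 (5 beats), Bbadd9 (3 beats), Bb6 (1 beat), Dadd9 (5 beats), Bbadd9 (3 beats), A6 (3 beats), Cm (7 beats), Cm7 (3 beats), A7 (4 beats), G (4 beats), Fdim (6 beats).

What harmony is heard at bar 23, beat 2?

Fdim

Beat 2 of bar 23 is beat (23−1)×2 + 2 = 46 overall.
Running totals: Bbdim ends at 4, Aadd9 ends at 9, Bbadd9 ends at 12, Bb6 ends at 13, Dadd9 ends at 18, Bbadd9 ends at 21, A6 ends at 24, Cm ends at 31, Cm7 ends at 34, A7 ends at 38, G ends at 42, Fdim ends at 48.
Beat 46 falls within Fdim.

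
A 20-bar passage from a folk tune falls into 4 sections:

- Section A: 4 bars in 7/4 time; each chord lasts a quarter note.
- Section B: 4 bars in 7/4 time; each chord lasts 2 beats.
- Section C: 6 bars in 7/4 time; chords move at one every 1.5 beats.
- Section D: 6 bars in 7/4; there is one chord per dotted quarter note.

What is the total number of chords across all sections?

A: 4 bars × 7 beats = 28 beats; 1 beat/chord → 28 chords.
B: 4 bars × 7 beats = 28 beats; 2 beats/chord → 14 chords.
C: 6 bars × 7 beats = 42 beats; 1.5 beats/chord → 28 chords.
D: 6 bars × 7 beats = 42 beats; 1.5 beats/chord → 28 chords.
Total: 28 + 14 + 28 + 28 = 98.

98 chords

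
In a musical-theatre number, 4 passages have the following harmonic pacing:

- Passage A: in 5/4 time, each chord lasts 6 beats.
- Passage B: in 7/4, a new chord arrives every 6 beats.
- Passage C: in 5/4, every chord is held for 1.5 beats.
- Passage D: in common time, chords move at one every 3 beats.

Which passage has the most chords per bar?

Passage C

A: each chord is 6 beats in 5/4, so 5/6 per bar.
B: each chord is 6 beats in 7/4, so 7/6 per bar.
C: each chord is 1.5 beats in 5/4, so 10/3 per bar.
D: each chord is 3 beats in 4/4, so 4/3 per bar.
Fastest is C at 10/3 chords/bar.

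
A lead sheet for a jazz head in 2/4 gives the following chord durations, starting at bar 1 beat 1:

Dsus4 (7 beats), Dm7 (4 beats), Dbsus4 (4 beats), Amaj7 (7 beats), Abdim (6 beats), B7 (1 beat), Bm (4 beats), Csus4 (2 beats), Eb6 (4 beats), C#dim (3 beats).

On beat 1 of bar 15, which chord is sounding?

Beat 1 of bar 15 is beat (15−1)×2 + 1 = 29 overall.
Running totals: Dsus4 ends at 7, Dm7 ends at 11, Dbsus4 ends at 15, Amaj7 ends at 22, Abdim ends at 28, B7 ends at 29.
Beat 29 falls within B7.

B7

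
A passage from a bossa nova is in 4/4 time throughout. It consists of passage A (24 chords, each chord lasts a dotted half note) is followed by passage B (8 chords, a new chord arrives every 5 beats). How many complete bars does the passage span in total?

A: 24 × 3 = 72 beats = 18 bars.
B: 8 × 5 = 40 beats = 10 bars.
Total: 18 + 10 = 28 bars.

28 bars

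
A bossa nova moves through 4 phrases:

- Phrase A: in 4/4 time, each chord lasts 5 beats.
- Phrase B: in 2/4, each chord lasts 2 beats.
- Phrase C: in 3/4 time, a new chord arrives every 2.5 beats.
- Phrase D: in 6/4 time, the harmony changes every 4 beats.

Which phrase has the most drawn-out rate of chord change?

Phrase A

A: 4 beats/bar ÷ 5 beats/chord = 0.8 chords/bar.
B: 2 beats/bar ÷ 2 beats/chord = 1 chord/bar.
C: 3 beats/bar ÷ 2.5 beats/chord = 1.2 chords/bar.
D: 6 beats/bar ÷ 4 beats/chord = 1.5 chords/bar.
Slowest is A at 0.8 chords/bar.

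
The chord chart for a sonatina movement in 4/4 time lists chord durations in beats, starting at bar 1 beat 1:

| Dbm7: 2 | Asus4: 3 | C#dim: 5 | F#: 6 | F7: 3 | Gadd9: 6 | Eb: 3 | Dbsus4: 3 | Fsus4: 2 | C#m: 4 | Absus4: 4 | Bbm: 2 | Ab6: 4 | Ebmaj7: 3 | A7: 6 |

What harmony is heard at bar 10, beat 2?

Beat 2 of bar 10 is beat (10−1)×4 + 2 = 38 overall.
Running totals: Dbm7 ends at 2, Asus4 ends at 5, C#dim ends at 10, F# ends at 16, F7 ends at 19, Gadd9 ends at 25, Eb ends at 28, Dbsus4 ends at 31, Fsus4 ends at 33, C#m ends at 37, Absus4 ends at 41.
Beat 38 falls within Absus4.

Absus4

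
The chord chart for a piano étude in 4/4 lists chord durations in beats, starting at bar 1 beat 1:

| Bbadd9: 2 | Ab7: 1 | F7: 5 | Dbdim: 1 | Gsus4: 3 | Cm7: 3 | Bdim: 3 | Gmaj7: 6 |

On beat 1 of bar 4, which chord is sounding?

Beat 1 of bar 4 is beat (4−1)×4 + 1 = 13 overall.
Running totals: Bbadd9 ends at 2, Ab7 ends at 3, F7 ends at 8, Dbdim ends at 9, Gsus4 ends at 12, Cm7 ends at 15.
Beat 13 falls within Cm7.

Cm7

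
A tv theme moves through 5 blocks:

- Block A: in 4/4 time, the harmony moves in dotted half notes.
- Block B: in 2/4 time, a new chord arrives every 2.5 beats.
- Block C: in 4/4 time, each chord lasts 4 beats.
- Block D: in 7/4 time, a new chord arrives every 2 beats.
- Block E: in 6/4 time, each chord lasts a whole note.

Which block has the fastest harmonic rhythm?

Block D

A: each chord is 3 beats in 4/4, so 4/3 per bar.
B: each chord is 2.5 beats in 2/4, so 0.8 per bar.
C: each chord is 4 beats in 4/4, so 1 per bar.
D: each chord is 2 beats in 7/4, so 3.5 per bar.
E: each chord is 4 beats in 6/4, so 1.5 per bar.
Fastest is D at 3.5 chords/bar.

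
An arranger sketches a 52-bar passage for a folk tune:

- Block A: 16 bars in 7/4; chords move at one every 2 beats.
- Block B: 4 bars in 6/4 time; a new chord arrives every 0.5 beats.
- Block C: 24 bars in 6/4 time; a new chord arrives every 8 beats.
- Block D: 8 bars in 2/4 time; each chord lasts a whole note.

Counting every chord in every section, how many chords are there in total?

126 chords

A: 16 bars × 7 beats = 112 beats; 2 beats/chord → 56 chords.
B: 4 bars × 6 beats = 24 beats; 0.5 beats/chord → 48 chords.
C: 24 bars × 6 beats = 144 beats; 8 beats/chord → 18 chords.
D: 8 bars × 2 beats = 16 beats; 4 beats/chord → 4 chords.
Total: 56 + 48 + 18 + 4 = 126.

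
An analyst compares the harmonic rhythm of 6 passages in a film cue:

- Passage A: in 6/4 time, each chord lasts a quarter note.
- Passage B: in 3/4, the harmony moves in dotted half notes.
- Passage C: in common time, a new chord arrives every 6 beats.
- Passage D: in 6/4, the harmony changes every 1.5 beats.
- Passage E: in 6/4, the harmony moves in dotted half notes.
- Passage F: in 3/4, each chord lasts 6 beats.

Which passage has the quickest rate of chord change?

Passage A

A: 6 beats/bar ÷ 1 beat/chord = 6 chords/bar.
B: 3 beats/bar ÷ 3 beats/chord = 1 chord/bar.
C: 4 beats/bar ÷ 6 beats/chord = 2/3 chords/bar.
D: 6 beats/bar ÷ 1.5 beats/chord = 4 chords/bar.
E: 6 beats/bar ÷ 3 beats/chord = 2 chords/bar.
F: 3 beats/bar ÷ 6 beats/chord = 0.5 chords/bar.
Fastest is A at 6 chords/bar.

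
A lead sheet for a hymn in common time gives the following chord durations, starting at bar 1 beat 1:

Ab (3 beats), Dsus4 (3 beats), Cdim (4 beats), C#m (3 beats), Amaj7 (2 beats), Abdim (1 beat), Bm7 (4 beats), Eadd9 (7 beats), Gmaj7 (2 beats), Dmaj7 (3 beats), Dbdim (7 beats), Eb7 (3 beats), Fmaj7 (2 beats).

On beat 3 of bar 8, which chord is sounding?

Dmaj7

Beat 3 of bar 8 is beat (8−1)×4 + 3 = 31 overall.
Running totals: Ab ends at 3, Dsus4 ends at 6, Cdim ends at 10, C#m ends at 13, Amaj7 ends at 15, Abdim ends at 16, Bm7 ends at 20, Eadd9 ends at 27, Gmaj7 ends at 29, Dmaj7 ends at 32.
Beat 31 falls within Dmaj7.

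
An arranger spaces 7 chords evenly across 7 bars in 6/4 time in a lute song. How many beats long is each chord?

6 beats

7 bars × 6 beats/bar = 42 beats total.
42 beats ÷ 7 chords = 6 beats per chord.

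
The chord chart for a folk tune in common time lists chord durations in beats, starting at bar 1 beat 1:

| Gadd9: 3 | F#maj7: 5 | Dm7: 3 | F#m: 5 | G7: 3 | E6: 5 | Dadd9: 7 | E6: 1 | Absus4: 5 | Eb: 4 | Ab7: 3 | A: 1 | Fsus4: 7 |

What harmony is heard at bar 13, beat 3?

Beat 3 of bar 13 is beat (13−1)×4 + 3 = 51 overall.
Running totals: Gadd9 ends at 3, F#maj7 ends at 8, Dm7 ends at 11, F#m ends at 16, G7 ends at 19, E6 ends at 24, Dadd9 ends at 31, E6 ends at 32, Absus4 ends at 37, Eb ends at 41, Ab7 ends at 44, A ends at 45, Fsus4 ends at 52.
Beat 51 falls within Fsus4.

Fsus4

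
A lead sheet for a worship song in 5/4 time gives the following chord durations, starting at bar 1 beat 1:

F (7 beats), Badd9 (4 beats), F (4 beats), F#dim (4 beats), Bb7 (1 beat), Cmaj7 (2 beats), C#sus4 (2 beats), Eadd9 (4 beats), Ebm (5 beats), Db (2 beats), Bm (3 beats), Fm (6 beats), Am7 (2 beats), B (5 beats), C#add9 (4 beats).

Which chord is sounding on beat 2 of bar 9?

Beat 2 of bar 9 is beat (9−1)×5 + 2 = 42 overall.
Running totals: F ends at 7, Badd9 ends at 11, F ends at 15, F#dim ends at 19, Bb7 ends at 20, Cmaj7 ends at 22, C#sus4 ends at 24, Eadd9 ends at 28, Ebm ends at 33, Db ends at 35, Bm ends at 38, Fm ends at 44.
Beat 42 falls within Fm.

Fm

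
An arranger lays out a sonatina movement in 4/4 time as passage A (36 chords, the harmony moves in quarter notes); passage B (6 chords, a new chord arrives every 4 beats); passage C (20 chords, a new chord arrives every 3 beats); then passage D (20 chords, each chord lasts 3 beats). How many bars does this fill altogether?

A: 36 × 1 = 36 beats = 9 bars.
B: 6 × 4 = 24 beats = 6 bars.
C: 20 × 3 = 60 beats = 15 bars.
D: 20 × 3 = 60 beats = 15 bars.
Total: 9 + 6 + 15 + 15 = 45 bars.

45 bars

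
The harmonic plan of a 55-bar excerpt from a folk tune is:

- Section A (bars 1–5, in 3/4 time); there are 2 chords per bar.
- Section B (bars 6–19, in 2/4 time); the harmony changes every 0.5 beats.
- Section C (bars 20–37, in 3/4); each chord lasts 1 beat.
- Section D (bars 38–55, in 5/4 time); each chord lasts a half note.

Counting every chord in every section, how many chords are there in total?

165 chords

A: 5·3 = 15 beats, 15/1.5 = 10 chords.
B: 14·2 = 28 beats, 28/0.5 = 56 chords.
C: 18·3 = 54 beats, 54/1 = 54 chords.
D: 18·5 = 90 beats, 90/2 = 45 chords.
Total: 10 + 56 + 54 + 45 = 165.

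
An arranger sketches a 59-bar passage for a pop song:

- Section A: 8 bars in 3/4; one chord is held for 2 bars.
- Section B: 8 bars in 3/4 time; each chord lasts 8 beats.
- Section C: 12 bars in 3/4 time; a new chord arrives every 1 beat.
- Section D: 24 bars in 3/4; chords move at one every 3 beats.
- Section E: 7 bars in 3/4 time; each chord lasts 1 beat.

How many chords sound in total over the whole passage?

A: 8·3 = 24 beats, 24/6 = 4 chords.
B: 8·3 = 24 beats, 24/8 = 3 chords.
C: 12·3 = 36 beats, 36/1 = 36 chords.
D: 24·3 = 72 beats, 72/3 = 24 chords.
E: 7·3 = 21 beats, 21/1 = 21 chords.
Total: 4 + 3 + 36 + 24 + 21 = 88.

88 chords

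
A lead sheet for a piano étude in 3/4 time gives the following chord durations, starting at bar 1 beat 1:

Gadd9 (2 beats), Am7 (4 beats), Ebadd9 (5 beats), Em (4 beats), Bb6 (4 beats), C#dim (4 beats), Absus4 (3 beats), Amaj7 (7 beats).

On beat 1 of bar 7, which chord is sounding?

Beat 1 of bar 7 is beat (7−1)×3 + 1 = 19 overall.
Running totals: Gadd9 ends at 2, Am7 ends at 6, Ebadd9 ends at 11, Em ends at 15, Bb6 ends at 19.
Beat 19 falls within Bb6.

Bb6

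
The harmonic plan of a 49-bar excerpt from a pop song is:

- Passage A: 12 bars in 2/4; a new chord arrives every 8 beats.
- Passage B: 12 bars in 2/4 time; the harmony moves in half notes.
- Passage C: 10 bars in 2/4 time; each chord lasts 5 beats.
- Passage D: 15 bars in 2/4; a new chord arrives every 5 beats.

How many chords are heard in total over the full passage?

25 chords

A: 12·2 = 24 beats, 24/8 = 3 chords.
B: 12·2 = 24 beats, 24/2 = 12 chords.
C: 10·2 = 20 beats, 20/5 = 4 chords.
D: 15·2 = 30 beats, 30/5 = 6 chords.
Total: 3 + 12 + 4 + 6 = 25.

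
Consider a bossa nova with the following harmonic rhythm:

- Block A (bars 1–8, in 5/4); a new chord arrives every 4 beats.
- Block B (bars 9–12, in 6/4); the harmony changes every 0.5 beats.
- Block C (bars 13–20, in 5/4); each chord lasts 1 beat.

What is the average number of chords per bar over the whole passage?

4.9 chords per bar

A: 8 bars of 5 beats is 40 beats; at 4 beats each that's 10 chords.
B: 4 bars of 6 beats is 24 beats; at 0.5 beats each that's 48 chords.
C: 8 bars of 5 beats is 40 beats; at 1 beat each that's 40 chords.
Overall: 98 chords over 20 bars → 98/20 = 4.9 chords per bar.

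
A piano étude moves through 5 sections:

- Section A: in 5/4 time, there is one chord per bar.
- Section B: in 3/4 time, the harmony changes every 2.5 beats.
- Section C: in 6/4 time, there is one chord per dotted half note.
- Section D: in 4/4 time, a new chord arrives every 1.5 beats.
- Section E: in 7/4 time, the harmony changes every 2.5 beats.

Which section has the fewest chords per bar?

Section A

A: 5 beats/bar ÷ 5 beats/chord = 1 chord/bar.
B: 3 beats/bar ÷ 2.5 beats/chord = 1.2 chords/bar.
C: 6 beats/bar ÷ 3 beats/chord = 2 chords/bar.
D: 4 beats/bar ÷ 1.5 beats/chord = 8/3 chords/bar.
E: 7 beats/bar ÷ 2.5 beats/chord = 2.8 chords/bar.
Slowest is A at 1 chords/bar.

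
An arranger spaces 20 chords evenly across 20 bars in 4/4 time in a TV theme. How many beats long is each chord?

4 beats

20 bars × 4 beats/bar = 80 beats total.
80 beats ÷ 20 chords = 4 beats per chord.
(That is a whole note.)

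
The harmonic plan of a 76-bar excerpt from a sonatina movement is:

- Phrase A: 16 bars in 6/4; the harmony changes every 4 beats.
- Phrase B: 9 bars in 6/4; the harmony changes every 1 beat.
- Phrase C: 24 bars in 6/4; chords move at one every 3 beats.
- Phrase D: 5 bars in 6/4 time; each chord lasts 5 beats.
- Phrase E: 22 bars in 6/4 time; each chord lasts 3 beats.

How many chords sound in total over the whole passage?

176 chords

A: 16 bars × 6 beats = 96 beats; 4 beats/chord → 24 chords.
B: 9 bars × 6 beats = 54 beats; 1 beat/chord → 54 chords.
C: 24 bars × 6 beats = 144 beats; 3 beats/chord → 48 chords.
D: 5 bars × 6 beats = 30 beats; 5 beats/chord → 6 chords.
E: 22 bars × 6 beats = 132 beats; 3 beats/chord → 44 chords.
Total: 24 + 54 + 48 + 6 + 44 = 176.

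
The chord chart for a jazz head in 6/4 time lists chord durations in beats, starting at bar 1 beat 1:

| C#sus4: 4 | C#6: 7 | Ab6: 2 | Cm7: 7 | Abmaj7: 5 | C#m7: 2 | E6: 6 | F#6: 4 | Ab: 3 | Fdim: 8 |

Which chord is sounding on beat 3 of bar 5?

Beat 3 of bar 5 is beat (5−1)×6 + 3 = 27 overall.
Running totals: C#sus4 ends at 4, C#6 ends at 11, Ab6 ends at 13, Cm7 ends at 20, Abmaj7 ends at 25, C#m7 ends at 27.
Beat 27 falls within C#m7.

C#m7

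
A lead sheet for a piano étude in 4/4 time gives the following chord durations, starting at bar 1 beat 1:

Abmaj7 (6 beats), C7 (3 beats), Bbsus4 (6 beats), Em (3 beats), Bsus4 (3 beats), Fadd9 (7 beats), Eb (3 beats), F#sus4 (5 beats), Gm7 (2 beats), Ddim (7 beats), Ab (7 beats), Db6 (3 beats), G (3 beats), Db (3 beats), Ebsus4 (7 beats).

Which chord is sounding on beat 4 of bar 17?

Beat 4 of bar 17 is beat (17−1)×4 + 4 = 68 overall.
Running totals: Abmaj7 ends at 6, C7 ends at 9, Bbsus4 ends at 15, Em ends at 18, Bsus4 ends at 21, Fadd9 ends at 28, Eb ends at 31, F#sus4 ends at 36, Gm7 ends at 38, Ddim ends at 45, Ab ends at 52, Db6 ends at 55, G ends at 58, Db ends at 61, Ebsus4 ends at 68.
Beat 68 falls within Ebsus4.

Ebsus4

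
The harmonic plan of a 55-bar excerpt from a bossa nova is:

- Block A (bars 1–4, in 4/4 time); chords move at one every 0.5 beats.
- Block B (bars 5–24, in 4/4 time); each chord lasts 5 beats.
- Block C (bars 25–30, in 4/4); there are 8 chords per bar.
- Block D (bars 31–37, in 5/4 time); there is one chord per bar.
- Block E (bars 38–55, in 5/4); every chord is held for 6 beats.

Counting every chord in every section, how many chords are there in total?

A has 16 beats and chords last 0.5 each, so 32 chords.
B has 80 beats and chords last 5 each, so 16 chords.
C has 24 beats and chords last 0.5 each, so 48 chords.
D has 35 beats and chords last 5 each, so 7 chords.
E has 90 beats and chords last 6 each, so 15 chords.
Total: 32 + 16 + 48 + 7 + 15 = 118.

118 chords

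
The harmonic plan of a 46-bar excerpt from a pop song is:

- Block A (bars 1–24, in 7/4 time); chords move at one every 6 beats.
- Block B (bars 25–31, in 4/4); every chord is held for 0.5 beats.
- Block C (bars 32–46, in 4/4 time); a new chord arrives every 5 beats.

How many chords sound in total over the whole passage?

A: 24 bars × 7 beats = 168 beats; 6 beats/chord → 28 chords.
B: 7 bars × 4 beats = 28 beats; 0.5 beats/chord → 56 chords.
C: 15 bars × 4 beats = 60 beats; 5 beats/chord → 12 chords.
Total: 28 + 56 + 12 = 96.

96 chords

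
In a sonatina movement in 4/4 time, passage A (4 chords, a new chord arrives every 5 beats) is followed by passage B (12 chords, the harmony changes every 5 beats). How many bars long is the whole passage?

20 bars

A: 4 × 5 = 20 beats = 5 bars.
B: 12 × 5 = 60 beats = 15 bars.
Total: 5 + 15 = 20 bars.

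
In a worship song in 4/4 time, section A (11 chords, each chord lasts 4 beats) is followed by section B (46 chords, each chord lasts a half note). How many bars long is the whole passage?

A: 11 × 4 = 44 beats = 11 bars.
B: 46 × 2 = 92 beats = 23 bars.
Total: 11 + 23 = 34 bars.

34 bars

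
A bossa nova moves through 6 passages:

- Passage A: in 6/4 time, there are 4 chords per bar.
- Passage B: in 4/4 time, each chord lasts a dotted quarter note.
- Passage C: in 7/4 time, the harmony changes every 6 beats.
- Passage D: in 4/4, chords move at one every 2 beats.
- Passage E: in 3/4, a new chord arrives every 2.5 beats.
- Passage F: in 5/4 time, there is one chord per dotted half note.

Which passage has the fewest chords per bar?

A: each chord is 1.5 beats in 6/4, so 4 per bar.
B: each chord is 1.5 beats in 4/4, so 8/3 per bar.
C: each chord is 6 beats in 7/4, so 7/6 per bar.
D: each chord is 2 beats in 4/4, so 2 per bar.
E: each chord is 2.5 beats in 3/4, so 1.2 per bar.
F: each chord is 3 beats in 5/4, so 5/3 per bar.
Slowest is C at 7/6 chords/bar.

Passage C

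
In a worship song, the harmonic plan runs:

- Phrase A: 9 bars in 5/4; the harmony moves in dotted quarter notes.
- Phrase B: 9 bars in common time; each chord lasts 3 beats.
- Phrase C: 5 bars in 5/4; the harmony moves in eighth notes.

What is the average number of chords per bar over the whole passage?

4 chords per bar

A: 9 × 5 = 45 beats ÷ 1.5 = 30 chords.
B: 9 × 4 = 36 beats ÷ 3 = 12 chords.
C: 5 × 5 = 25 beats ÷ 0.5 = 50 chords.
Overall: 92 chords over 23 bars → 92/23 = 4 chords per bar.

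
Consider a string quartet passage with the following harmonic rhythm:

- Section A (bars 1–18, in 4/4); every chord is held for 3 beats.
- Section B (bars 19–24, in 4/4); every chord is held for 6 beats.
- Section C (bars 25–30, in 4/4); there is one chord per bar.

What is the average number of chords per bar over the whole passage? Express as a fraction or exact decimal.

A: 18 bars of 4 beats is 72 beats; at 3 beats each that's 24 chords.
B: 6 bars of 4 beats is 24 beats; at 6 beats each that's 4 chords.
C: 6 bars of 4 beats is 24 beats; at 4 beats each that's 6 chords.
Overall: 34 chords over 30 bars → 34/30 = 17/15 chords per bar.

17/15 chords per bar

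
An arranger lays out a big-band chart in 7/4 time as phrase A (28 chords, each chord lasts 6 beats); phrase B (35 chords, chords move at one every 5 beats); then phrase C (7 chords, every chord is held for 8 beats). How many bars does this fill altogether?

57 bars

A: 28 × 6 = 168 beats = 24 bars.
B: 35 × 5 = 175 beats = 25 bars.
C: 7 × 8 = 56 beats = 8 bars.
Total: 24 + 25 + 8 = 57 bars.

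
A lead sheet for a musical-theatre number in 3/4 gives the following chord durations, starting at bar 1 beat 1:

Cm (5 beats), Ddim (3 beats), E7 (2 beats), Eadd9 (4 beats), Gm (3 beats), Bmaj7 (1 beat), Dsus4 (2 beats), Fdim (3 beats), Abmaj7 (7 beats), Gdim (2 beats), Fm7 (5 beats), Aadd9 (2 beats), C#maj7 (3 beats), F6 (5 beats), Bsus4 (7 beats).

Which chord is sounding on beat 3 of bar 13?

Beat 3 of bar 13 is beat (13−1)×3 + 3 = 39 overall.
Running totals: Cm ends at 5, Ddim ends at 8, E7 ends at 10, Eadd9 ends at 14, Gm ends at 17, Bmaj7 ends at 18, Dsus4 ends at 20, Fdim ends at 23, Abmaj7 ends at 30, Gdim ends at 32, Fm7 ends at 37, Aadd9 ends at 39.
Beat 39 falls within Aadd9.

Aadd9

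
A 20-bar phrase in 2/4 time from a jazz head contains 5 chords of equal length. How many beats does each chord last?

8 beats

20 bars × 2 beats/bar = 40 beats total.
40 beats ÷ 5 chords = 8 beats per chord.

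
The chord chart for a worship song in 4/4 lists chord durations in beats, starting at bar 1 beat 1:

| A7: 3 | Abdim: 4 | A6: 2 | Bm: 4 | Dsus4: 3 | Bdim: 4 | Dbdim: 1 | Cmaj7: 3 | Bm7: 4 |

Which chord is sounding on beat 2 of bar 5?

Bdim

Beat 2 of bar 5 is beat (5−1)×4 + 2 = 18 overall.
Running totals: A7 ends at 3, Abdim ends at 7, A6 ends at 9, Bm ends at 13, Dsus4 ends at 16, Bdim ends at 20.
Beat 18 falls within Bdim.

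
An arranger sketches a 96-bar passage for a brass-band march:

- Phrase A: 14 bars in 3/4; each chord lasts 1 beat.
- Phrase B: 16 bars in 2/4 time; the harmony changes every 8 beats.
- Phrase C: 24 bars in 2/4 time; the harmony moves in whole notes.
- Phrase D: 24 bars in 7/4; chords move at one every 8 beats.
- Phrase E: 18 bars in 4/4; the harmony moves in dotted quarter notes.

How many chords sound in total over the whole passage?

A: 14·3 = 42 beats, 42/1 = 42 chords.
B: 16·2 = 32 beats, 32/8 = 4 chords.
C: 24·2 = 48 beats, 48/4 = 12 chords.
D: 24·7 = 168 beats, 168/8 = 21 chords.
E: 18·4 = 72 beats, 72/1.5 = 48 chords.
Total: 42 + 4 + 12 + 21 + 48 = 127.

127 chords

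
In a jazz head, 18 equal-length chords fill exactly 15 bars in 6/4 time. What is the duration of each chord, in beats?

5 beats

15 bars × 6 beats/bar = 90 beats total.
90 beats ÷ 18 chords = 5 beats per chord.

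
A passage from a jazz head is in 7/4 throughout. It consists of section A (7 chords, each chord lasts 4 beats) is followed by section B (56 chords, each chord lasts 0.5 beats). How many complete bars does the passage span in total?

8 bars

A: 7 × 4 = 28 beats = 4 bars.
B: 56 × 0.5 = 28 beats = 4 bars.
Total: 4 + 4 = 8 bars.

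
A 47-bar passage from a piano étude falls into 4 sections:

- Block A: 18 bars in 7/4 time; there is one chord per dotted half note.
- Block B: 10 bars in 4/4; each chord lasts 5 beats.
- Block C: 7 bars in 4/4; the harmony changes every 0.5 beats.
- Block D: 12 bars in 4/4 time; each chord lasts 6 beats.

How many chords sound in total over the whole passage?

114 chords

A: 18·7 = 126 beats, 126/3 = 42 chords.
B: 10·4 = 40 beats, 40/5 = 8 chords.
C: 7·4 = 28 beats, 28/0.5 = 56 chords.
D: 12·4 = 48 beats, 48/6 = 8 chords.
Total: 42 + 8 + 56 + 8 = 114.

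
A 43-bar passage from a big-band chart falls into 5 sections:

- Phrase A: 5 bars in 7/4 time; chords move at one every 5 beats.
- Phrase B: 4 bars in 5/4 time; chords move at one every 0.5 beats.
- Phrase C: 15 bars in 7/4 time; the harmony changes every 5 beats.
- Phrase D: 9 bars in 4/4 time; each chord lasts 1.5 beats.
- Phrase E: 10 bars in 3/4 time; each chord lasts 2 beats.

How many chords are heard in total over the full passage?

A: 5·7 = 35 beats, 35/5 = 7 chords.
B: 4·5 = 20 beats, 20/0.5 = 40 chords.
C: 15·7 = 105 beats, 105/5 = 21 chords.
D: 9·4 = 36 beats, 36/1.5 = 24 chords.
E: 10·3 = 30 beats, 30/2 = 15 chords.
Total: 7 + 40 + 21 + 24 + 15 = 107.

107 chords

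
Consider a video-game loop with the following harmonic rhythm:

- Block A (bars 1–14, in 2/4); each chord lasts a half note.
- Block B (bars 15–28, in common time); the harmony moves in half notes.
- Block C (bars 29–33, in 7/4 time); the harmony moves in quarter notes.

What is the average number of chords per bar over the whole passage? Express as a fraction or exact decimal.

A: 14 × 2 = 28 beats ÷ 2 = 14 chords.
B: 14 × 4 = 56 beats ÷ 2 = 28 chords.
C: 5 × 7 = 35 beats ÷ 1 = 35 chords.
Overall: 77 chords over 33 bars → 77/33 = 7/3 chords per bar.

7/3 chords per bar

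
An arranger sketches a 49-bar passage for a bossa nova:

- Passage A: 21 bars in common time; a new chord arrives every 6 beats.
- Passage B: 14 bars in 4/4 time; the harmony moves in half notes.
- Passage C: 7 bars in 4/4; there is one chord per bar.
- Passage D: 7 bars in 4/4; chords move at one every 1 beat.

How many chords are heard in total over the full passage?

A: 21 bars × 4 beats = 84 beats; 6 beats/chord → 14 chords.
B: 14 bars × 4 beats = 56 beats; 2 beats/chord → 28 chords.
C: 7 bars × 4 beats = 28 beats; 4 beats/chord → 7 chords.
D: 7 bars × 4 beats = 28 beats; 1 beat/chord → 28 chords.
Total: 14 + 28 + 7 + 28 = 77.

77 chords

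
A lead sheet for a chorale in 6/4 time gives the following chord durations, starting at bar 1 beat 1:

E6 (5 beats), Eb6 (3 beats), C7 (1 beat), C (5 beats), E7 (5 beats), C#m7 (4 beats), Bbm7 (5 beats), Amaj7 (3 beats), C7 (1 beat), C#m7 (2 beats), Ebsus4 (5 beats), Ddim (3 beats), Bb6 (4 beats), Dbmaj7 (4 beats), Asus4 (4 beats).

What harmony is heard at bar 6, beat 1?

Amaj7

Beat 1 of bar 6 is beat (6−1)×6 + 1 = 31 overall.
Running totals: E6 ends at 5, Eb6 ends at 8, C7 ends at 9, C ends at 14, E7 ends at 19, C#m7 ends at 23, Bbm7 ends at 28, Amaj7 ends at 31.
Beat 31 falls within Amaj7.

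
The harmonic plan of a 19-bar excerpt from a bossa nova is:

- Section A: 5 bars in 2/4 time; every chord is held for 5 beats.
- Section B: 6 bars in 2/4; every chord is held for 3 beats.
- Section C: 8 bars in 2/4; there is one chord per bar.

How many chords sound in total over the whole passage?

A: 5·2 = 10 beats, 10/5 = 2 chords.
B: 6·2 = 12 beats, 12/3 = 4 chords.
C: 8·2 = 16 beats, 16/2 = 8 chords.
Total: 2 + 4 + 8 = 14.

14 chords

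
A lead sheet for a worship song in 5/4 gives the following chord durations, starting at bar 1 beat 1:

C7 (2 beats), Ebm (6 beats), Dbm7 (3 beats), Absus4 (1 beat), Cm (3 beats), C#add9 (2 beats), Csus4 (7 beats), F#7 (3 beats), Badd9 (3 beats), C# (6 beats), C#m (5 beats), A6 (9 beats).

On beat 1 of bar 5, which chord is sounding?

Csus4

Beat 1 of bar 5 is beat (5−1)×5 + 1 = 21 overall.
Running totals: C7 ends at 2, Ebm ends at 8, Dbm7 ends at 11, Absus4 ends at 12, Cm ends at 15, C#add9 ends at 17, Csus4 ends at 24.
Beat 21 falls within Csus4.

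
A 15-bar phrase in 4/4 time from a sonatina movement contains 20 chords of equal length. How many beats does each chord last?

3 beats

15 bars × 4 beats/bar = 60 beats total.
60 beats ÷ 20 chords = 3 beats per chord.
(That is a dotted half note.)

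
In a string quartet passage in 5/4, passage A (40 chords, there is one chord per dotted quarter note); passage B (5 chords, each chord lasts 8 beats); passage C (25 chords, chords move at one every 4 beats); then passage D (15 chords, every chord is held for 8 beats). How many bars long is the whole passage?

64 bars

A: 40 × 1.5 = 60 beats = 12 bars.
B: 5 × 8 = 40 beats = 8 bars.
C: 25 × 4 = 100 beats = 20 bars.
D: 15 × 8 = 120 beats = 24 bars.
Total: 12 + 8 + 20 + 24 = 64 bars.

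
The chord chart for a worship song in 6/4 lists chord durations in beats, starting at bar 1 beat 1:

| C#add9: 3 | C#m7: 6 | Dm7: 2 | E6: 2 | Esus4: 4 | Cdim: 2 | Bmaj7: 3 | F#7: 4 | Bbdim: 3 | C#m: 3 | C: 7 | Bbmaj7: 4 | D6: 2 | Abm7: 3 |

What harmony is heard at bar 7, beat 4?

Bbmaj7

Beat 4 of bar 7 is beat (7−1)×6 + 4 = 40 overall.
Running totals: C#add9 ends at 3, C#m7 ends at 9, Dm7 ends at 11, E6 ends at 13, Esus4 ends at 17, Cdim ends at 19, Bmaj7 ends at 22, F#7 ends at 26, Bbdim ends at 29, C#m ends at 32, C ends at 39, Bbmaj7 ends at 43.
Beat 40 falls within Bbmaj7.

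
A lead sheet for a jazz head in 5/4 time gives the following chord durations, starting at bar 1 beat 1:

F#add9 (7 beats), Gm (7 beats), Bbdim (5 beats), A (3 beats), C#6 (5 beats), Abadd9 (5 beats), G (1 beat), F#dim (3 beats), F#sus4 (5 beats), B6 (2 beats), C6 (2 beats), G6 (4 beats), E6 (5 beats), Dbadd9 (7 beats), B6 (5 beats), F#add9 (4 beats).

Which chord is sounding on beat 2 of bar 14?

Beat 2 of bar 14 is beat (14−1)×5 + 2 = 67 overall.
Running totals: F#add9 ends at 7, Gm ends at 14, Bbdim ends at 19, A ends at 22, C#6 ends at 27, Abadd9 ends at 32, G ends at 33, F#dim ends at 36, F#sus4 ends at 41, B6 ends at 43, C6 ends at 45, G6 ends at 49, E6 ends at 54, Dbadd9 ends at 61, B6 ends at 66, F#add9 ends at 70.
Beat 67 falls within F#add9.

F#add9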